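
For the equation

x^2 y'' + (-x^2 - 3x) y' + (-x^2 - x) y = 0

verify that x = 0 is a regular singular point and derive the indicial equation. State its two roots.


Divide by x^2 to reach normal form y'' + P_1(x) y' + P_2(x) y = 0 with P_1(x) = -1 - 3/x and P_2(x) = -1 - 1/x.
x = 0 is a singular point because the y'-coefficient -1 - 3/x has a pole at x = 0 and the y-coefficient -1 - 1/x has a pole at x = 0.
It is a regular singular point because x P_1(x) = p(x) = -x - 3 and x^2 P_2(x) = q(x) = -x^2 - x are polynomials, hence analytic at x = 0.
p(0) = -3,  q(0) = 0.
Indicial equation: r(r-1) + p(0) r + q(0) = 0, i.e. r^2 + (p(0) - 1) r + q(0) = 0, i.e. r^2 - 4 r = 0.
Discriminant: (-4)^2 - 4(0) = 16, so r = (4 ± 4)/2.
Solving: r_1 = 4, r_2 = 0.

indicial: r^2 - 4 r = 0; roots r_1 = 4, r_2 = 0


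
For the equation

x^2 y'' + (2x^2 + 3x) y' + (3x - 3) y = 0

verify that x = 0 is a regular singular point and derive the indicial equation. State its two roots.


Divide by x^2 to reach normal form y'' + P_1(x) y' + P_2(x) y = 0 with P_1(x) = 2 + 3/x and P_2(x) = 3/x - 3/x^2.
x = 0 is a singular point because the y'-coefficient 2 + 3/x has a pole at x = 0 and the y-coefficient 3/x - 3/x^2 has a pole at x = 0.
It is a regular singular point because x P_1(x) = p(x) = 2x + 3 and x^2 P_2(x) = q(x) = 3x - 3 are polynomials, hence analytic at x = 0.
p(0) = 3,  q(0) = -3.
Indicial equation: r(r-1) + p(0) r + q(0) = 0, i.e. r^2 + (p(0) - 1) r + q(0) = 0, i.e. r^2 + 2 r - 3 = 0.
Discriminant: (2)^2 - 4(-3) = 16, so r = (-2 ± 4)/2.
Solving: r_1 = 1, r_2 = -3.

indicial: r^2 + 2 r - 3 = 0; roots r_1 = 1, r_2 = -3


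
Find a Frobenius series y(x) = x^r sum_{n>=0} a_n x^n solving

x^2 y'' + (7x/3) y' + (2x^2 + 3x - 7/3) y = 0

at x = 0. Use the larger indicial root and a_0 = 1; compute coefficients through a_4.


Write in Frobenius form y'' + (p(x)/x) y' + (q(x)/x^2) y = 0:
  p(x) = 7/3,  q(x) = 2x^2 + 3x - 7/3.
Indicial equation: r(r-1) + (7/3) r + (-7/3) = 0 -> roots r_1 = 1, r_2 = -7/3.
Take r = r_1 = 1. Let y(x) = x^r sum_{n>=0} a_n x^n with a_0 = 1.
Substitute y = x^r sum a_n x^n and match x^{r+n}. The recurrence is
  D(n) a_n + 3 a_{n-1} + 2 a_{n-2} = 0,  where D(n) = (r+n)(r+n-1) + (7/3)(r+n) + (-7/3).
  a_n = [-3 a_{n-1} - 2 a_{n-2}] / D(n).
Since the indicial polynomial factors as (r - r_1)(r - r_2), D(n) = (r_1 + n - r_1)(r_1 + n - r_2) = n(n + 10/3).
Evaluating step by step (a_0 = 1):
  n = 1: D(1) = 1(1 + 10/3) = 13/3; numerator = -3(1) = -3; a_1 = (-3)/(13/3) = -9/13
  n = 2: D(2) = 2(2 + 10/3) = 32/3; numerator = -3(-9/13) - 2(1) = 1/13; a_2 = (1/13)/(32/3) = 3/416
  n = 3: D(3) = 3(3 + 10/3) = 19; numerator = -3(3/416) - 2(-9/13) = 567/416; a_3 = (567/416)/(19) = 567/7904
  n = 4: D(4) = 4(4 + 10/3) = 88/3; numerator = -3(567/7904) - 2(3/416) = -1815/7904; a_4 = (-1815/7904)/(88/3) = -495/63232

r = 1; a_0 = 1; a_1 = -9/13; a_2 = 3/416; a_3 = 567/7904; a_4 = -495/63232


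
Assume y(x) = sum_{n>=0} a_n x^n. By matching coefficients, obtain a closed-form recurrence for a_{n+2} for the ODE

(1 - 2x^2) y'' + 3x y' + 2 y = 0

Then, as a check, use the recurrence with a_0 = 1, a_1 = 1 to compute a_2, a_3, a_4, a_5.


Substitute y = sum_n a_n x^n.
(1 - 2 x^2) y'' contributes (n+2)(n+1) a_{n+2} - 2 n(n-1) a_n at x^n.
3 x y'(x) contributes 3 n a_n at x^n.
2 y(x) contributes 2 a_n at x^n.
Matching x^n: (n+2)(n+1) a_{n+2} + (-2 n(n-1) + 3 n + 2) a_n = 0.
Thus a_{n+2} = (2 n(n-1) - 3 n - 2) / ((n+1)(n+2)) * a_n.

Check with a_0 = 1, a_1 = 1 (apply the recurrence for n = 0, 1, 2, 3): a_0 = 1, a_1 = 1, a_2 = -1, a_3 = -5/6, a_4 = 1/3, a_5 = -1/24.

a_(n+2) = (2 n(n-1) - 3 n - 2) / ((n+1)(n+2)) * a_n; check: a_0 = 1, a_1 = 1, a_2 = -1, a_3 = -5/6, a_4 = 1/3, a_5 = -1/24


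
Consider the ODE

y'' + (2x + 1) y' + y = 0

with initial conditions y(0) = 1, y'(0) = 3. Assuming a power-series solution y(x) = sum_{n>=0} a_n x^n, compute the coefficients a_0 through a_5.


Ansatz: y(x) = sum_{n>=0} a_n x^n, so y'(x) = sum_{n>=1} n a_n x^(n-1) and y''(x) = sum_{n>=2} n(n-1) a_n x^(n-2).
Substitute into P(x) y'' + Q(x) y' + R(x) y = 0 with P(x) = 1, Q(x) = 2x + 1, R(x) = 1, and match powers of x.
Initial conditions: a_0 = 1, a_1 = 3.
Setting the coefficient of each power of x to zero and solving order by order (substituting the coefficients already found):
  x^0: 2 a_2 + a_1 + a_0 = 0  ->  2 a_2 = -a_1 - a_0 = -4  ->  a_2 = -2
  x^1: 6 a_3 + 2 a_2 + 3 a_1 = 0  ->  6 a_3 = -2 a_2 - 3 a_1 = -5  ->  a_3 = -5/6
  x^2: 12 a_4 + 3 a_3 + 5 a_2 = 0  ->  12 a_4 = -3 a_3 - 5 a_2 = 25/2  ->  a_4 = 25/24
  x^3: 20 a_5 + 4 a_4 + 7 a_3 = 0  ->  20 a_5 = -4 a_4 - 7 a_3 = 5/3  ->  a_5 = 1/12
Truncated series: y(x) = 1 + 3 x - 2 x^2 - (5/6) x^3 + (25/24) x^4 + (1/12) x^5 + O(x^6).

a_0 = 1; a_1 = 3; a_2 = -2; a_3 = -5/6; a_4 = 25/24; a_5 = 1/12


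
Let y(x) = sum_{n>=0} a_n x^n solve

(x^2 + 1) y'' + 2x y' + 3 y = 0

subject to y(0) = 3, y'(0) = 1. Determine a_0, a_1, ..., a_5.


Ansatz: y(x) = sum_{n>=0} a_n x^n, so y'(x) = sum_{n>=1} n a_n x^(n-1) and y''(x) = sum_{n>=2} n(n-1) a_n x^(n-2).
Substitute into P(x) y'' + Q(x) y' + R(x) y = 0 with P(x) = x^2 + 1, Q(x) = 2x, R(x) = 3, and match powers of x.
Initial conditions: a_0 = 3, a_1 = 1.
Setting the coefficient of each power of x to zero and solving order by order (substituting the coefficients already found):
  x^0: 2 a_2 + 3 a_0 = 0  ->  2 a_2 = -3 a_0 = -9  ->  a_2 = -9/2
  x^1: 6 a_3 + 5 a_1 = 0  ->  6 a_3 = -5 a_1 = -5  ->  a_3 = -5/6
  x^2: 12 a_4 + 9 a_2 = 0  ->  12 a_4 = -9 a_2 = 81/2  ->  a_4 = 27/8
  x^3: 20 a_5 + 15 a_3 = 0  ->  20 a_5 = -15 a_3 = 25/2  ->  a_5 = 5/8
Truncated series: y(x) = 3 + x - (9/2) x^2 - (5/6) x^3 + (27/8) x^4 + (5/8) x^5 + O(x^6).

a_0 = 3; a_1 = 1; a_2 = -9/2; a_3 = -5/6; a_4 = 27/8; a_5 = 5/8


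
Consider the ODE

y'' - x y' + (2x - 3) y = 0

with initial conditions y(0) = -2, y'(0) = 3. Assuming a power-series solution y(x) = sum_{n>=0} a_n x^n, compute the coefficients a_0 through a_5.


Ansatz: y(x) = sum_{n>=0} a_n x^n, so y'(x) = sum_{n>=1} n a_n x^(n-1) and y''(x) = sum_{n>=2} n(n-1) a_n x^(n-2).
Substitute into P(x) y'' + Q(x) y' + R(x) y = 0 with P(x) = 1, Q(x) = -x, R(x) = 2x - 3, and match powers of x.
Initial conditions: a_0 = -2, a_1 = 3.
Setting the coefficient of each power of x to zero and solving order by order (substituting the coefficients already found):
  x^0: 2 a_2 - 3 a_0 = 0  ->  2 a_2 = 3 a_0 = -6  ->  a_2 = -3
  x^1: 6 a_3 - 4 a_1 + 2 a_0 = 0  ->  6 a_3 = 4 a_1 - 2 a_0 = 16  ->  a_3 = 8/3
  x^2: 12 a_4 - 5 a_2 + 2 a_1 = 0  ->  12 a_4 = 5 a_2 - 2 a_1 = -21  ->  a_4 = -7/4
  x^3: 20 a_5 - 6 a_3 + 2 a_2 = 0  ->  20 a_5 = 6 a_3 - 2 a_2 = 22  ->  a_5 = 11/10
Truncated series: y(x) = -2 + 3 x - 3 x^2 + (8/3) x^3 - (7/4) x^4 + (11/10) x^5 + O(x^6).

a_0 = -2; a_1 = 3; a_2 = -3; a_3 = 8/3; a_4 = -7/4; a_5 = 11/10


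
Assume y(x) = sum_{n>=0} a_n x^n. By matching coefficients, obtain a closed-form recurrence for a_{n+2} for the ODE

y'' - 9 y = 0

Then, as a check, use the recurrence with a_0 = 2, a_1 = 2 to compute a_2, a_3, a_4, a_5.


Substitute y = sum_n a_n x^n into y'' + (const) y = 0.
y''(x) = sum_{n>=0} (n+2)(n+1) a_{n+2} x^n.
The ODE becomes sum_n [(n+2)(n+1) a_{n+2} - 9 a_n] x^n = 0.
Setting each coefficient to zero gives the recurrence:
  (n+2)(n+1) a_{n+2} - 9 a_n = 0,
  a_{n+2} = 9 / ((n+1)(n+2)) a_n.

Check with a_0 = 2, a_1 = 2 (apply the recurrence for n = 0, 1, 2, 3): a_0 = 2, a_1 = 2, a_2 = 9, a_3 = 3, a_4 = 27/4, a_5 = 27/20.

a_{n+2} = 9/((n+1)(n+2)) * a_n; check: a_0 = 2, a_1 = 2, a_2 = 9, a_3 = 3, a_4 = 27/4, a_5 = 27/20


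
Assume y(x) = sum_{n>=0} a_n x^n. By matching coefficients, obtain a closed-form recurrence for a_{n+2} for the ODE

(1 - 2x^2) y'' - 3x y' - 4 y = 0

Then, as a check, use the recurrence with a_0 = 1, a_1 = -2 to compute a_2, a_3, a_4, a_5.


Substitute y = sum_n a_n x^n.
(1 - 2 x^2) y'' contributes (n+2)(n+1) a_{n+2} - 2 n(n-1) a_n at x^n.
-3 x y'(x) contributes -3 n a_n at x^n.
-4 y(x) contributes -4 a_n at x^n.
Matching x^n: (n+2)(n+1) a_{n+2} + (-2 n(n-1) - 3 n - 4) a_n = 0.
Thus a_{n+2} = (2 n(n-1) + 3 n + 4) / ((n+1)(n+2)) * a_n.

Check with a_0 = 1, a_1 = -2 (apply the recurrence for n = 0, 1, 2, 3): a_0 = 1, a_1 = -2, a_2 = 2, a_3 = -7/3, a_4 = 7/3, a_5 = -35/12.

a_(n+2) = (2 n(n-1) + 3 n + 4) / ((n+1)(n+2)) * a_n; check: a_0 = 1, a_1 = -2, a_2 = 2, a_3 = -7/3, a_4 = 7/3, a_5 = -35/12


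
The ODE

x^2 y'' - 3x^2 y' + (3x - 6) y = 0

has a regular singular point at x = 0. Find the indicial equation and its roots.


Divide by x^2 to reach normal form y'' + P_1(x) y' + P_2(x) y = 0 with P_1(x) = -3 and P_2(x) = 3/x - 6/x^2.
x = 0 is a singular point because the y-coefficient 3/x - 6/x^2 has a pole at x = 0.
It is a regular singular point because x P_1(x) = p(x) = -3x and x^2 P_2(x) = q(x) = 3x - 6 are polynomials, hence analytic at x = 0.
p(0) = 0,  q(0) = -6.
Indicial equation: r(r-1) + p(0) r + q(0) = 0, i.e. r^2 + (p(0) - 1) r + q(0) = 0, i.e. r^2 - 1 r - 6 = 0.
Discriminant: (-1)^2 - 4(-6) = 25, so r = (1 ± 5)/2.
Solving: r_1 = 3, r_2 = -2.

indicial: r^2 - 1 r - 6 = 0; roots r_1 = 3, r_2 = -2


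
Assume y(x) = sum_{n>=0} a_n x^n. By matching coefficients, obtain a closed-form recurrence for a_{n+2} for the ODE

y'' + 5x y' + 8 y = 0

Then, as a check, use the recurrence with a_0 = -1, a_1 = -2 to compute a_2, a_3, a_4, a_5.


Substitute y = sum_n a_n x^n.
y''(x) has coefficient (n+2)(n+1) a_{n+2} at x^n;
5 x y'(x) has coefficient 5 n a_n at x^n (shift);
8 y(x) has coefficient 8 a_n at x^n.
Matching x^n: (n+2)(n+1) a_{n+2} + (5n + 8) a_n = 0.
Thus a_{n+2} = (-5n - 8) / ((n+1)(n+2)) * a_n.

Check with a_0 = -1, a_1 = -2 (apply the recurrence for n = 0, 1, 2, 3): a_0 = -1, a_1 = -2, a_2 = 4, a_3 = 13/3, a_4 = -6, a_5 = -299/60.

a_(n+2) = (-5n - 8) / ((n+1)(n+2)) * a_n; check: a_0 = -1, a_1 = -2, a_2 = 4, a_3 = 13/3, a_4 = -6, a_5 = -299/60


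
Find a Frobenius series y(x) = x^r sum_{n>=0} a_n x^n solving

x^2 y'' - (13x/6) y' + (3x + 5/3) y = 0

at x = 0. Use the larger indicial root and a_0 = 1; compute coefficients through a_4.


Write in Frobenius form y'' + (p(x)/x) y' + (q(x)/x^2) y = 0:
  p(x) = -13/6,  q(x) = 3x + 5/3.
Indicial equation: r(r-1) + (-13/6) r + (5/3) = 0 -> roots r_1 = 5/2, r_2 = 2/3.
Take r = r_1 = 5/2. Let y(x) = x^r sum_{n>=0} a_n x^n with a_0 = 1.
Substitute y = x^r sum a_n x^n and match x^{r+n}. The recurrence is
  D(n) a_n + 3 a_{n-1} = 0,  where D(n) = (r+n)(r+n-1) + (-13/6)(r+n) + (5/3).
  a_n = -3 / D(n) * a_{n-1}.
Since the indicial polynomial factors as (r - r_1)(r - r_2), D(n) = (r_1 + n - r_1)(r_1 + n - r_2) = n(n + 11/6).
Evaluating step by step (a_0 = 1):
  n = 1: D(1) = 1(1 + 11/6) = 17/6; numerator = -3(1) = -3; a_1 = (-3)/(17/6) = -18/17
  n = 2: D(2) = 2(2 + 11/6) = 23/3; numerator = -3(-18/17) = 54/17; a_2 = (54/17)/(23/3) = 162/391
  n = 3: D(3) = 3(3 + 11/6) = 29/2; numerator = -3(162/391) = -486/391; a_3 = (-486/391)/(29/2) = -972/11339
  n = 4: D(4) = 4(4 + 11/6) = 70/3; numerator = -3(-972/11339) = 2916/11339; a_4 = (2916/11339)/(70/3) = 4374/396865

r = 5/2; a_0 = 1; a_1 = -18/17; a_2 = 162/391; a_3 = -972/11339; a_4 = 4374/396865


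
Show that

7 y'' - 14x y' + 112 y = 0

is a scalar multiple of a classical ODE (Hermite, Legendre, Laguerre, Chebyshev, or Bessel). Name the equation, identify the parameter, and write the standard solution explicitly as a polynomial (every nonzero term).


All three coefficients share the factor 7; dividing through by 7 gives  y'' - 2x y' + 16 y = 0.
This matches the Hermite equation y'' - 2x y' + 2n y = 0 with 2n = 16, so n = 8; the polynomial solution is H_8(x).
With y = sum_k a_k x^k, matching x^k gives (k+2)(k+1) a_{k+2} = 2(k - n) a_k = 2(k - 8) a_k. The right side vanishes at k = 8, so the series with the parity of 8 terminates at degree 8.
Standard normalization: leading coefficient of H_n is 2^n, so a_8 = 2^8 = 256. Work downward with a_k = (k+1)(k+2) a_{k+2} / (2(k - n)):
  a_6 = (7)(8)(256) / (2(6 - 8)) = 14336/(-4) = -3584
  a_4 = (5)(6)(-3584) / (2(4 - 8)) = -107520/(-8) = 13440
  a_2 = (3)(4)(13440) / (2(2 - 8)) = 161280/(-12) = -13440
  a_0 = (1)(2)(-13440) / (2(0 - 8)) = -26880/(-16) = 1680
Hence H_8(x) = 256 x^8 - 3584 x^6 + 13440 x^4 - 13440 x^2 + 1680.

H_8(x); series = 256 x^8 - 3584 x^6 + 13440 x^4 - 13440 x^2 + 1680


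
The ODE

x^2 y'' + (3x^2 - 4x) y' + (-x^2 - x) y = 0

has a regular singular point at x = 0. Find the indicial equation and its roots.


Divide by x^2 to reach normal form y'' + P_1(x) y' + P_2(x) y = 0 with P_1(x) = 3 - 4/x and P_2(x) = -1 - 1/x.
x = 0 is a singular point because the y'-coefficient 3 - 4/x has a pole at x = 0 and the y-coefficient -1 - 1/x has a pole at x = 0.
It is a regular singular point because x P_1(x) = p(x) = 3x - 4 and x^2 P_2(x) = q(x) = -x^2 - x are polynomials, hence analytic at x = 0.
p(0) = -4,  q(0) = 0.
Indicial equation: r(r-1) + p(0) r + q(0) = 0, i.e. r^2 + (p(0) - 1) r + q(0) = 0, i.e. r^2 - 5 r = 0.
Discriminant: (-5)^2 - 4(0) = 25, so r = (5 ± 5)/2.
Solving: r_1 = 5, r_2 = 0.

indicial: r^2 - 5 r = 0; roots r_1 = 5, r_2 = 0


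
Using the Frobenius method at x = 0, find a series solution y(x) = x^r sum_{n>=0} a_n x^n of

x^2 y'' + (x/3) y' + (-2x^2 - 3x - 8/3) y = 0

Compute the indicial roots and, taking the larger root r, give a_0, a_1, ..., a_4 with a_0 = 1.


Write in Frobenius form y'' + (p(x)/x) y' + (q(x)/x^2) y = 0:
  p(x) = 1/3,  q(x) = -2x^2 - 3x - 8/3.
Indicial equation: r(r-1) + (1/3) r + (-8/3) = 0 -> roots r_1 = 2, r_2 = -4/3.
Take r = r_1 = 2. Let y(x) = x^r sum_{n>=0} a_n x^n with a_0 = 1.
Substitute y = x^r sum a_n x^n and match x^{r+n}. The recurrence is
  D(n) a_n - 3 a_{n-1} - 2 a_{n-2} = 0,  where D(n) = (r+n)(r+n-1) + (1/3)(r+n) + (-8/3).
  a_n = [3 a_{n-1} + 2 a_{n-2}] / D(n).
Since the indicial polynomial factors as (r - r_1)(r - r_2), D(n) = (r_1 + n - r_1)(r_1 + n - r_2) = n(n + 10/3).
Evaluating step by step (a_0 = 1):
  n = 1: D(1) = 1(1 + 10/3) = 13/3; numerator = 3(1) = 3; a_1 = (3)/(13/3) = 9/13
  n = 2: D(2) = 2(2 + 10/3) = 32/3; numerator = 3(9/13) + 2(1) = 53/13; a_2 = (53/13)/(32/3) = 159/416
  n = 3: D(3) = 3(3 + 10/3) = 19; numerator = 3(159/416) + 2(9/13) = 81/32; a_3 = (81/32)/(19) = 81/608
  n = 4: D(4) = 4(4 + 10/3) = 88/3; numerator = 3(81/608) + 2(159/416) = 9201/7904; a_4 = (9201/7904)/(88/3) = 27603/695552

r = 2; a_0 = 1; a_1 = 9/13; a_2 = 159/416; a_3 = 81/608; a_4 = 27603/695552


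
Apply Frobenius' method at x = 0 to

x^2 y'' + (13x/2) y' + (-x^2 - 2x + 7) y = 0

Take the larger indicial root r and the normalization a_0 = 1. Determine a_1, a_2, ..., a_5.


Write in Frobenius form y'' + (p(x)/x) y' + (q(x)/x^2) y = 0:
  p(x) = 13/2,  q(x) = -x^2 - 2x + 7.
Indicial equation: r(r-1) + (13/2) r + (7) = 0 -> roots r_1 = -2, r_2 = -7/2.
Take r = r_1 = -2. Let y(x) = x^r sum_{n>=0} a_n x^n with a_0 = 1.
Substitute y = x^r sum a_n x^n and match x^{r+n}. The recurrence is
  D(n) a_n - 2 a_{n-1} - 1 a_{n-2} = 0,  where D(n) = (r+n)(r+n-1) + (13/2)(r+n) + (7).
  a_n = [2 a_{n-1} + 1 a_{n-2}] / D(n).
Since the indicial polynomial factors as (r - r_1)(r - r_2), D(n) = (r_1 + n - r_1)(r_1 + n - r_2) = n(n + 3/2).
Evaluating step by step (a_0 = 1):
  n = 1: D(1) = 1(1 + 3/2) = 5/2; numerator = 2(1) = 2; a_1 = (2)/(5/2) = 4/5
  n = 2: D(2) = 2(2 + 3/2) = 7; numerator = 2(4/5) + 1(1) = 13/5; a_2 = (13/5)/(7) = 13/35
  n = 3: D(3) = 3(3 + 3/2) = 27/2; numerator = 2(13/35) + 1(4/5) = 54/35; a_3 = (54/35)/(27/2) = 4/35
  n = 4: D(4) = 4(4 + 3/2) = 22; numerator = 2(4/35) + 1(13/35) = 3/5; a_4 = (3/5)/(22) = 3/110
  n = 5: D(5) = 5(5 + 3/2) = 65/2; numerator = 2(3/110) + 1(4/35) = 13/77; a_5 = (13/77)/(65/2) = 2/385

r = -2; a_0 = 1; a_1 = 4/5; a_2 = 13/35; a_3 = 4/35; a_4 = 3/110; a_5 = 2/385


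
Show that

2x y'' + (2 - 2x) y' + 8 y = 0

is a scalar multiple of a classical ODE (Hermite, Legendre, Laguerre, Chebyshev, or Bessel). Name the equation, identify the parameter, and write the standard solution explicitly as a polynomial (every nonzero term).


All three coefficients share the factor 2; dividing through by 2 gives  x y'' + (1 - x) y' + 4 y = 0.
This matches the Laguerre equation x y'' + (1 - x) y' + n y = 0 with n = 4; the polynomial solution is L_4(x).
With y = sum_k a_k x^k, matching x^k gives (k+1)k a_{k+1} + (k+1) a_{k+1} - k a_k + n a_k = 0, i.e. (k+1)^2 a_{k+1} = (k - n) a_k = (k - 4) a_k. The right side vanishes at k = 4, so the series terminates at degree 4.
Standard normalization L_n(0) = 1 gives a_0 = 1. Work upward with a_{k+1} = (k - 4) a_k / (k+1)^2:
  a_1 = (0 - 4)(1) / 1^2 = -4/1 = -4
  a_2 = (1 - 4)(-4) / 2^2 = 12/4 = 3
  a_3 = (2 - 4)(3) / 3^2 = -6/9 = -2/3
  a_4 = (3 - 4)(-2/3) / 4^2 = (2/3)/16 = 1/24
Hence L_4(x) = x^4/24 - 2 x^3/3 + 3 x^2 - 4 x + 1.

L_4(x); series = x^4/24 - 2 x^3/3 + 3 x^2 - 4 x + 1


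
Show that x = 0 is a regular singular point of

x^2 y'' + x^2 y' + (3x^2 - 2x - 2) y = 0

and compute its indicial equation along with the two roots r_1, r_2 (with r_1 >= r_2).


Divide by x^2 to reach normal form y'' + P_1(x) y' + P_2(x) y = 0 with P_1(x) = 1 and P_2(x) = 3 - 2/x - 2/x^2.
x = 0 is a singular point because the y-coefficient 3 - 2/x - 2/x^2 has a pole at x = 0.
It is a regular singular point because x P_1(x) = p(x) = x and x^2 P_2(x) = q(x) = 3x^2 - 2x - 2 are polynomials, hence analytic at x = 0.
p(0) = 0,  q(0) = -2.
Indicial equation: r(r-1) + p(0) r + q(0) = 0, i.e. r^2 + (p(0) - 1) r + q(0) = 0, i.e. r^2 - 1 r - 2 = 0.
Discriminant: (-1)^2 - 4(-2) = 9, so r = (1 ± 3)/2.
Solving: r_1 = 2, r_2 = -1.

indicial: r^2 - 1 r - 2 = 0; roots r_1 = 2, r_2 = -1


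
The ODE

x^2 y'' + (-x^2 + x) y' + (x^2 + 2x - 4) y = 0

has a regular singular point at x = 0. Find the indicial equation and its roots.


Divide by x^2 to reach normal form y'' + P_1(x) y' + P_2(x) y = 0 with P_1(x) = -1 + 1/x and P_2(x) = 1 + 2/x - 4/x^2.
x = 0 is a singular point because the y'-coefficient -1 + 1/x has a pole at x = 0 and the y-coefficient 1 + 2/x - 4/x^2 has a pole at x = 0.
It is a regular singular point because x P_1(x) = p(x) = 1 - x and x^2 P_2(x) = q(x) = x^2 + 2x - 4 are polynomials, hence analytic at x = 0.
p(0) = 1,  q(0) = -4.
Indicial equation: r(r-1) + p(0) r + q(0) = 0, i.e. r^2 + (p(0) - 1) r + q(0) = 0, i.e. r^2 - 4 = 0.
Discriminant: (0)^2 - 4(-4) = 16, so r = (0 ± 4)/2.
Solving: r_1 = 2, r_2 = -2.

indicial: r^2 - 4 = 0; roots r_1 = 2, r_2 = -2


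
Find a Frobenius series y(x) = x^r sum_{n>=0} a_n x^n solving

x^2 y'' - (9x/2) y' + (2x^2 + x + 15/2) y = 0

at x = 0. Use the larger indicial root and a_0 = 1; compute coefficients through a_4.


Write in Frobenius form y'' + (p(x)/x) y' + (q(x)/x^2) y = 0:
  p(x) = -9/2,  q(x) = 2x^2 + x + 15/2.
Indicial equation: r(r-1) + (-9/2) r + (15/2) = 0 -> roots r_1 = 3, r_2 = 5/2.
Take r = r_1 = 3. Let y(x) = x^r sum_{n>=0} a_n x^n with a_0 = 1.
Substitute y = x^r sum a_n x^n and match x^{r+n}. The recurrence is
  D(n) a_n + 1 a_{n-1} + 2 a_{n-2} = 0,  where D(n) = (r+n)(r+n-1) + (-9/2)(r+n) + (15/2).
  a_n = [-1 a_{n-1} - 2 a_{n-2}] / D(n).
Since the indicial polynomial factors as (r - r_1)(r - r_2), D(n) = (r_1 + n - r_1)(r_1 + n - r_2) = n(n + 1/2).
Evaluating step by step (a_0 = 1):
  n = 1: D(1) = 1(1 + 1/2) = 3/2; numerator = -1(1) = -1; a_1 = (-1)/(3/2) = -2/3
  n = 2: D(2) = 2(2 + 1/2) = 5; numerator = -1(-2/3) - 2(1) = -4/3; a_2 = (-4/3)/(5) = -4/15
  n = 3: D(3) = 3(3 + 1/2) = 21/2; numerator = -1(-4/15) - 2(-2/3) = 8/5; a_3 = (8/5)/(21/2) = 16/105
  n = 4: D(4) = 4(4 + 1/2) = 18; numerator = -1(16/105) - 2(-4/15) = 8/21; a_4 = (8/21)/(18) = 4/189

r = 3; a_0 = 1; a_1 = -2/3; a_2 = -4/15; a_3 = 16/105; a_4 = 4/189


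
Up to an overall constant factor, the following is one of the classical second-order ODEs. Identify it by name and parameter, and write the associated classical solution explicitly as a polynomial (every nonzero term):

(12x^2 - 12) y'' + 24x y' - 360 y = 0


All three coefficients share the factor -12; dividing through by -12 gives  (1 - x^2) y'' - 2x y' + 30 y = 0.
This matches the Legendre equation (1 - x^2) y'' - 2x y' + n(n+1) y = 0 (note the -2x y' term) with n(n+1) = 30, so n = 5; the polynomial solution is P_5(x).
With y = sum_k a_k x^k, matching x^k gives (k+2)(k+1) a_{k+2} = [k(k+1) - n(n+1)] a_k = (k - 5)(k + 6) a_k. The right side vanishes at k = 5, so the series with the parity of 5 terminates at degree 5.
Standard normalization (P_n(1) = 1): leading coefficient (2n)!/(2^n (n!)^2) = 3628800/(32*14400) = 63/8, so a_5 = 63/8. Work downward with a_k = (k+1)(k+2) a_{k+2} / ((k - 5)(k + 6)):
  a_3 = (4)(5)(63/8) / ((3 - 5)(3 + 6)) = (315/2)/(-18) = -35/4
  a_1 = (2)(3)(-35/4) / ((1 - 5)(1 + 6)) = (-105/2)/(-28) = 15/8
Hence P_5(x) = 63 x^5/8 - 35 x^3/4 + 15 x/8.

P_5(x); series = 63 x^5/8 - 35 x^3/4 + 15 x/8


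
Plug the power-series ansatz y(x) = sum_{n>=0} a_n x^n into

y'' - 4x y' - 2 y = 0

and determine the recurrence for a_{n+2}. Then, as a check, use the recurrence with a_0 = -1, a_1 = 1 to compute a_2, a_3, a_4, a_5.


Substitute y = sum_n a_n x^n.
y''(x) has coefficient (n+2)(n+1) a_{n+2} at x^n;
-4 x y'(x) has coefficient -4 n a_n at x^n (shift);
-2 y(x) has coefficient -2 a_n at x^n.
Matching x^n: (n+2)(n+1) a_{n+2} + (-4n - 2) a_n = 0.
Thus a_{n+2} = (4n + 2) / ((n+1)(n+2)) * a_n.

Check with a_0 = -1, a_1 = 1 (apply the recurrence for n = 0, 1, 2, 3): a_0 = -1, a_1 = 1, a_2 = -1, a_3 = 1, a_4 = -5/6, a_5 = 7/10.

a_(n+2) = (4n + 2) / ((n+1)(n+2)) * a_n; check: a_0 = -1, a_1 = 1, a_2 = -1, a_3 = 1, a_4 = -5/6, a_5 = 7/10


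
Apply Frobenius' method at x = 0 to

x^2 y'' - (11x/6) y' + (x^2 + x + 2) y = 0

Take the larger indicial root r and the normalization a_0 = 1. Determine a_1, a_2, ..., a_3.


Write in Frobenius form y'' + (p(x)/x) y' + (q(x)/x^2) y = 0:
  p(x) = -11/6,  q(x) = x^2 + x + 2.
Indicial equation: r(r-1) + (-11/6) r + (2) = 0 -> roots r_1 = 3/2, r_2 = 4/3.
Take r = r_1 = 3/2. Let y(x) = x^r sum_{n>=0} a_n x^n with a_0 = 1.
Substitute y = x^r sum a_n x^n and match x^{r+n}. The recurrence is
  D(n) a_n + 1 a_{n-1} + 1 a_{n-2} = 0,  where D(n) = (r+n)(r+n-1) + (-11/6)(r+n) + (2).
  a_n = [-1 a_{n-1} - 1 a_{n-2}] / D(n).
Since the indicial polynomial factors as (r - r_1)(r - r_2), D(n) = (r_1 + n - r_1)(r_1 + n - r_2) = n(n + 1/6).
Evaluating step by step (a_0 = 1):
  n = 1: D(1) = 1(1 + 1/6) = 7/6; numerator = -1(1) = -1; a_1 = (-1)/(7/6) = -6/7
  n = 2: D(2) = 2(2 + 1/6) = 13/3; numerator = -1(-6/7) - 1(1) = -1/7; a_2 = (-1/7)/(13/3) = -3/91
  n = 3: D(3) = 3(3 + 1/6) = 19/2; numerator = -1(-3/91) - 1(-6/7) = 81/91; a_3 = (81/91)/(19/2) = 162/1729

r = 3/2; a_0 = 1; a_1 = -6/7; a_2 = -3/91; a_3 = 162/1729


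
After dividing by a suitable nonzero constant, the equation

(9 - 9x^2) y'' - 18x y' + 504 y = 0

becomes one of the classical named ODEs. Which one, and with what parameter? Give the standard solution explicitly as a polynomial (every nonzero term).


All three coefficients share the factor 9; dividing through by 9 gives  (1 - x^2) y'' - 2x y' + 56 y = 0.
This matches the Legendre equation (1 - x^2) y'' - 2x y' + n(n+1) y = 0 (note the -2x y' term) with n(n+1) = 56, so n = 7; the polynomial solution is P_7(x).
With y = sum_k a_k x^k, matching x^k gives (k+2)(k+1) a_{k+2} = [k(k+1) - n(n+1)] a_k = (k - 7)(k + 8) a_k. The right side vanishes at k = 7, so the series with the parity of 7 terminates at degree 7.
Standard normalization (P_n(1) = 1): leading coefficient (2n)!/(2^n (n!)^2) = 87178291200/(128*25401600) = 429/16, so a_7 = 429/16. Work downward with a_k = (k+1)(k+2) a_{k+2} / ((k - 7)(k + 8)):
  a_5 = (6)(7)(429/16) / ((5 - 7)(5 + 8)) = (9009/8)/(-26) = -693/16
  a_3 = (4)(5)(-693/16) / ((3 - 7)(3 + 8)) = (-3465/4)/(-44) = 315/16
  a_1 = (2)(3)(315/16) / ((1 - 7)(1 + 8)) = (945/8)/(-54) = -35/16
Hence P_7(x) = 429 x^7/16 - 693 x^5/16 + 315 x^3/16 - 35 x/16.

P_7(x); series = 429 x^7/16 - 693 x^5/16 + 315 x^3/16 - 35 x/16


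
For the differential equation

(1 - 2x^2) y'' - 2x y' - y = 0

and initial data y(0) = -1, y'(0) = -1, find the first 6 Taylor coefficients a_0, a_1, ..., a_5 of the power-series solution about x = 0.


Ansatz: y(x) = sum_{n>=0} a_n x^n, so y'(x) = sum_{n>=1} n a_n x^(n-1) and y''(x) = sum_{n>=2} n(n-1) a_n x^(n-2).
Substitute into P(x) y'' + Q(x) y' + R(x) y = 0 with P(x) = 1 - 2x^2, Q(x) = -2x, R(x) = -1, and match powers of x.
Initial conditions: a_0 = -1, a_1 = -1.
Setting the coefficient of each power of x to zero and solving order by order (substituting the coefficients already found):
  x^0: 2 a_2 - a_0 = 0  ->  2 a_2 = a_0 = -1  ->  a_2 = -1/2
  x^1: 6 a_3 - 3 a_1 = 0  ->  6 a_3 = 3 a_1 = -3  ->  a_3 = -1/2
  x^2: 12 a_4 - 9 a_2 = 0  ->  12 a_4 = 9 a_2 = -9/2  ->  a_4 = -3/8
  x^3: 20 a_5 - 19 a_3 = 0  ->  20 a_5 = 19 a_3 = -19/2  ->  a_5 = -19/40
Truncated series: y(x) = -1 - x - (1/2) x^2 - (1/2) x^3 - (3/8) x^4 - (19/40) x^5 + O(x^6).

a_0 = -1; a_1 = -1; a_2 = -1/2; a_3 = -1/2; a_4 = -3/8; a_5 = -19/40


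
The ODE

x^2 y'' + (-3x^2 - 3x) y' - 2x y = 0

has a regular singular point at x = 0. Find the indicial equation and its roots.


Divide by x^2 to reach normal form y'' + P_1(x) y' + P_2(x) y = 0 with P_1(x) = -3 - 3/x and P_2(x) = -2/x.
x = 0 is a singular point because the y'-coefficient -3 - 3/x has a pole at x = 0 and the y-coefficient -2/x has a pole at x = 0.
It is a regular singular point because x P_1(x) = p(x) = -3x - 3 and x^2 P_2(x) = q(x) = -2x are polynomials, hence analytic at x = 0.
p(0) = -3,  q(0) = 0.
Indicial equation: r(r-1) + p(0) r + q(0) = 0, i.e. r^2 + (p(0) - 1) r + q(0) = 0, i.e. r^2 - 4 r = 0.
Discriminant: (-4)^2 - 4(0) = 16, so r = (4 ± 4)/2.
Solving: r_1 = 4, r_2 = 0.

indicial: r^2 - 4 r = 0; roots r_1 = 4, r_2 = 0


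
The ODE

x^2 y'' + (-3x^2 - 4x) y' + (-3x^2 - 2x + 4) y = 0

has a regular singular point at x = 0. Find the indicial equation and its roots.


Divide by x^2 to reach normal form y'' + P_1(x) y' + P_2(x) y = 0 with P_1(x) = -3 - 4/x and P_2(x) = -3 - 2/x + 4/x^2.
x = 0 is a singular point because the y'-coefficient -3 - 4/x has a pole at x = 0 and the y-coefficient -3 - 2/x + 4/x^2 has a pole at x = 0.
It is a regular singular point because x P_1(x) = p(x) = -3x - 4 and x^2 P_2(x) = q(x) = -3x^2 - 2x + 4 are polynomials, hence analytic at x = 0.
p(0) = -4,  q(0) = 4.
Indicial equation: r(r-1) + p(0) r + q(0) = 0, i.e. r^2 + (p(0) - 1) r + q(0) = 0, i.e. r^2 - 5 r + 4 = 0.
Discriminant: (-5)^2 - 4(4) = 9, so r = (5 ± 3)/2.
Solving: r_1 = 4, r_2 = 1.

indicial: r^2 - 5 r + 4 = 0; roots r_1 = 4, r_2 = 1


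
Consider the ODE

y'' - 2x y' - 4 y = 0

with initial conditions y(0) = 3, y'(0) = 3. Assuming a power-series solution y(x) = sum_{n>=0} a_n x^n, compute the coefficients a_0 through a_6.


Ansatz: y(x) = sum_{n>=0} a_n x^n, so y'(x) = sum_{n>=1} n a_n x^(n-1) and y''(x) = sum_{n>=2} n(n-1) a_n x^(n-2).
Substitute into P(x) y'' + Q(x) y' + R(x) y = 0 with P(x) = 1, Q(x) = -2x, R(x) = -4, and match powers of x.
Initial conditions: a_0 = 3, a_1 = 3.
Setting the coefficient of each power of x to zero and solving order by order (substituting the coefficients already found):
  x^0: 2 a_2 - 4 a_0 = 0  ->  2 a_2 = 4 a_0 = 12  ->  a_2 = 6
  x^1: 6 a_3 - 6 a_1 = 0  ->  6 a_3 = 6 a_1 = 18  ->  a_3 = 3
  x^2: 12 a_4 - 8 a_2 = 0  ->  12 a_4 = 8 a_2 = 48  ->  a_4 = 4
  x^3: 20 a_5 - 10 a_3 = 0  ->  20 a_5 = 10 a_3 = 30  ->  a_5 = 3/2
  x^4: 30 a_6 - 12 a_4 = 0  ->  30 a_6 = 12 a_4 = 48  ->  a_6 = 8/5
Truncated series: y(x) = 3 + 3 x + 6 x^2 + 3 x^3 + 4 x^4 + (3/2) x^5 + (8/5) x^6 + O(x^7).

a_0 = 3; a_1 = 3; a_2 = 6; a_3 = 3; a_4 = 4; a_5 = 3/2; a_6 = 8/5


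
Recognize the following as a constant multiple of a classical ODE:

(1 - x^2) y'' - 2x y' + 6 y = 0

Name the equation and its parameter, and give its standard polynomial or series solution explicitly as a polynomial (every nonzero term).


The equation is already in a standard form:  (1 - x^2) y'' - 2x y' + 6 y = 0.
This matches the Legendre equation (1 - x^2) y'' - 2x y' + n(n+1) y = 0 (note the -2x y' term) with n(n+1) = 6, so n = 2; the polynomial solution is P_2(x).
With y = sum_k a_k x^k, matching x^k gives (k+2)(k+1) a_{k+2} = [k(k+1) - n(n+1)] a_k = (k - 2)(k + 3) a_k. The right side vanishes at k = 2, so the series with the parity of 2 terminates at degree 2.
Standard normalization (P_n(1) = 1): leading coefficient (2n)!/(2^n (n!)^2) = 24/(4*4) = 3/2, so a_2 = 3/2. Work downward with a_k = (k+1)(k+2) a_{k+2} / ((k - 2)(k + 3)):
  a_0 = (1)(2)(3/2) / ((0 - 2)(0 + 3)) = 3/(-6) = -1/2
Hence P_2(x) = 3 x^2/2 - 1/2.

P_2(x); series = 3 x^2/2 - 1/2


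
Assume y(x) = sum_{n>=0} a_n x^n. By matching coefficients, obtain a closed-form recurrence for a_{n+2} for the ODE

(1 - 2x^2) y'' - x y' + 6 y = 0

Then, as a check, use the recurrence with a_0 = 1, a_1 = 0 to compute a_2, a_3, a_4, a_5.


Substitute y = sum_n a_n x^n.
(1 - 2 x^2) y'' contributes (n+2)(n+1) a_{n+2} - 2 n(n-1) a_n at x^n.
-x y'(x) contributes -n a_n at x^n.
6 y(x) contributes 6 a_n at x^n.
Matching x^n: (n+2)(n+1) a_{n+2} + (-2 n(n-1) - n + 6) a_n = 0.
Thus a_{n+2} = (2 n(n-1) + n - 6) / ((n+1)(n+2)) * a_n.

Check with a_0 = 1, a_1 = 0 (apply the recurrence for n = 0, 1, 2, 3): a_0 = 1, a_1 = 0, a_2 = -3, a_3 = 0, a_4 = 0, a_5 = 0.

a_(n+2) = (2 n(n-1) + n - 6) / ((n+1)(n+2)) * a_n; check: a_0 = 1, a_1 = 0, a_2 = -3, a_3 = 0, a_4 = 0, a_5 = 0


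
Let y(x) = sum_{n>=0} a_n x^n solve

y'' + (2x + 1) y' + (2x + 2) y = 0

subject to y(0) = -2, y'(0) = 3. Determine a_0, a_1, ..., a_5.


Ansatz: y(x) = sum_{n>=0} a_n x^n, so y'(x) = sum_{n>=1} n a_n x^(n-1) and y''(x) = sum_{n>=2} n(n-1) a_n x^(n-2).
Substitute into P(x) y'' + Q(x) y' + R(x) y = 0 with P(x) = 1, Q(x) = 2x + 1, R(x) = 2x + 2, and match powers of x.
Initial conditions: a_0 = -2, a_1 = 3.
Setting the coefficient of each power of x to zero and solving order by order (substituting the coefficients already found):
  x^0: 2 a_2 + a_1 + 2 a_0 = 0  ->  2 a_2 = -a_1 - 2 a_0 = 1  ->  a_2 = 1/2
  x^1: 6 a_3 + 2 a_2 + 4 a_1 + 2 a_0 = 0  ->  6 a_3 = -2 a_2 - 4 a_1 - 2 a_0 = -9  ->  a_3 = -3/2
  x^2: 12 a_4 + 3 a_3 + 6 a_2 + 2 a_1 = 0  ->  12 a_4 = -3 a_3 - 6 a_2 - 2 a_1 = -9/2  ->  a_4 = -3/8
  x^3: 20 a_5 + 4 a_4 + 8 a_3 + 2 a_2 = 0  ->  20 a_5 = -4 a_4 - 8 a_3 - 2 a_2 = 25/2  ->  a_5 = 5/8
Truncated series: y(x) = -2 + 3 x + (1/2) x^2 - (3/2) x^3 - (3/8) x^4 + (5/8) x^5 + O(x^6).

a_0 = -2; a_1 = 3; a_2 = 1/2; a_3 = -3/2; a_4 = -3/8; a_5 = 5/8


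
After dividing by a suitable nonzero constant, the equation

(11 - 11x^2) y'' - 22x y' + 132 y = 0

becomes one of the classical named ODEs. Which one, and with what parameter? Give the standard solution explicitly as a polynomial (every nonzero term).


All three coefficients share the factor 11; dividing through by 11 gives  (1 - x^2) y'' - 2x y' + 12 y = 0.
This matches the Legendre equation (1 - x^2) y'' - 2x y' + n(n+1) y = 0 (note the -2x y' term) with n(n+1) = 12, so n = 3; the polynomial solution is P_3(x).
With y = sum_k a_k x^k, matching x^k gives (k+2)(k+1) a_{k+2} = [k(k+1) - n(n+1)] a_k = (k - 3)(k + 4) a_k. The right side vanishes at k = 3, so the series with the parity of 3 terminates at degree 3.
Standard normalization (P_n(1) = 1): leading coefficient (2n)!/(2^n (n!)^2) = 720/(8*36) = 5/2, so a_3 = 5/2. Work downward with a_k = (k+1)(k+2) a_{k+2} / ((k - 3)(k + 4)):
  a_1 = (2)(3)(5/2) / ((1 - 3)(1 + 4)) = 15/(-10) = -3/2
Hence P_3(x) = 5 x^3/2 - 3 x/2.

P_3(x); series = 5 x^3/2 - 3 x/2


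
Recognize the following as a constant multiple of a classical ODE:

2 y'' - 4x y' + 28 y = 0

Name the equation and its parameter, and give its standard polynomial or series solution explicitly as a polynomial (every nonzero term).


All three coefficients share the factor 2; dividing through by 2 gives  y'' - 2x y' + 14 y = 0.
This matches the Hermite equation y'' - 2x y' + 2n y = 0 with 2n = 14, so n = 7; the polynomial solution is H_7(x).
With y = sum_k a_k x^k, matching x^k gives (k+2)(k+1) a_{k+2} = 2(k - n) a_k = 2(k - 7) a_k. The right side vanishes at k = 7, so the series with the parity of 7 terminates at degree 7.
Standard normalization: leading coefficient of H_n is 2^n, so a_7 = 2^7 = 128. Work downward with a_k = (k+1)(k+2) a_{k+2} / (2(k - n)):
  a_5 = (6)(7)(128) / (2(5 - 7)) = 5376/(-4) = -1344
  a_3 = (4)(5)(-1344) / (2(3 - 7)) = -26880/(-8) = 3360
  a_1 = (2)(3)(3360) / (2(1 - 7)) = 20160/(-12) = -1680
Hence H_7(x) = 128 x^7 - 1344 x^5 + 3360 x^3 - 1680 x.

H_7(x); series = 128 x^7 - 1344 x^5 + 3360 x^3 - 1680 x


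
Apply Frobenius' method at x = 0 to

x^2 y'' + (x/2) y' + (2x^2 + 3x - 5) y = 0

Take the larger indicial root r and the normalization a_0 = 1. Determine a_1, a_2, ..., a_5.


Write in Frobenius form y'' + (p(x)/x) y' + (q(x)/x^2) y = 0:
  p(x) = 1/2,  q(x) = 2x^2 + 3x - 5.
Indicial equation: r(r-1) + (1/2) r + (-5) = 0 -> roots r_1 = 5/2, r_2 = -2.
Take r = r_1 = 5/2. Let y(x) = x^r sum_{n>=0} a_n x^n with a_0 = 1.
Substitute y = x^r sum a_n x^n and match x^{r+n}. The recurrence is
  D(n) a_n + 3 a_{n-1} + 2 a_{n-2} = 0,  where D(n) = (r+n)(r+n-1) + (1/2)(r+n) + (-5).
  a_n = [-3 a_{n-1} - 2 a_{n-2}] / D(n).
Since the indicial polynomial factors as (r - r_1)(r - r_2), D(n) = (r_1 + n - r_1)(r_1 + n - r_2) = n(n + 9/2).
Evaluating step by step (a_0 = 1):
  n = 1: D(1) = 1(1 + 9/2) = 11/2; numerator = -3(1) = -3; a_1 = (-3)/(11/2) = -6/11
  n = 2: D(2) = 2(2 + 9/2) = 13; numerator = -3(-6/11) - 2(1) = -4/11; a_2 = (-4/11)/(13) = -4/143
  n = 3: D(3) = 3(3 + 9/2) = 45/2; numerator = -3(-4/143) - 2(-6/11) = 168/143; a_3 = (168/143)/(45/2) = 112/2145
  n = 4: D(4) = 4(4 + 9/2) = 34; numerator = -3(112/2145) - 2(-4/143) = -72/715; a_4 = (-72/715)/(34) = -36/12155
  n = 5: D(5) = 5(5 + 9/2) = 95/2; numerator = -3(-36/12155) - 2(112/2145) = -268/2805; a_5 = (-268/2805)/(95/2) = -536/266475

r = 5/2; a_0 = 1; a_1 = -6/11; a_2 = -4/143; a_3 = 112/2145; a_4 = -36/12155; a_5 = -536/266475


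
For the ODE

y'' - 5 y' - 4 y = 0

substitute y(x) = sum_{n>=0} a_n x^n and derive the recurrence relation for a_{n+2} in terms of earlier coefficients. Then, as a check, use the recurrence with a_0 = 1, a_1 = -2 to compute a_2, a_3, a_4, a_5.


Substitute y = sum_n a_n x^n.
y''(x) has coefficient (n+2)(n+1) a_{n+2} at x^n;
-5 y'(x) has coefficient -5 (n+1) a_{n+1} at x^n;
-4 y(x) has coefficient -4 a_n at x^n.
Matching x^n: (n+2)(n+1) a_{n+2} - 5 (n+1) a_{n+1} - 4 a_n = 0.
Thus a_{n+2} = [5 (n+1) a_{n+1} + 4 a_n] / ((n+1)(n+2)).

Check with a_0 = 1, a_1 = -2 (apply the recurrence for n = 0, 1, 2, 3): a_0 = 1, a_1 = -2, a_2 = -3, a_3 = -19/3, a_4 = -107/12, a_5 = -611/60.

a_(n+2) = [5 (n+1) a_(n+1) + 4 a_n] / ((n+1)(n+2)); check: a_0 = 1, a_1 = -2, a_2 = -3, a_3 = -19/3, a_4 = -107/12, a_5 = -611/60


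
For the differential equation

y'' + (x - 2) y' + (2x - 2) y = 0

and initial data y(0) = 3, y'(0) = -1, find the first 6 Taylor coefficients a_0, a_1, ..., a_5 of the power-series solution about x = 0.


Ansatz: y(x) = sum_{n>=0} a_n x^n, so y'(x) = sum_{n>=1} n a_n x^(n-1) and y''(x) = sum_{n>=2} n(n-1) a_n x^(n-2).
Substitute into P(x) y'' + Q(x) y' + R(x) y = 0 with P(x) = 1, Q(x) = x - 2, R(x) = 2x - 2, and match powers of x.
Initial conditions: a_0 = 3, a_1 = -1.
Setting the coefficient of each power of x to zero and solving order by order (substituting the coefficients already found):
  x^0: 2 a_2 - 2 a_1 - 2 a_0 = 0  ->  2 a_2 = 2 a_1 + 2 a_0 = 4  ->  a_2 = 2
  x^1: 6 a_3 - 4 a_2 - a_1 + 2 a_0 = 0  ->  6 a_3 = 4 a_2 + a_1 - 2 a_0 = 1  ->  a_3 = 1/6
  x^2: 12 a_4 - 6 a_3 + 2 a_1 = 0  ->  12 a_4 = 6 a_3 - 2 a_1 = 3  ->  a_4 = 1/4
  x^3: 20 a_5 - 8 a_4 + a_3 + 2 a_2 = 0  ->  20 a_5 = 8 a_4 - a_3 - 2 a_2 = -13/6  ->  a_5 = -13/120
Truncated series: y(x) = 3 - x + 2 x^2 + (1/6) x^3 + (1/4) x^4 - (13/120) x^5 + O(x^6).

a_0 = 3; a_1 = -1; a_2 = 2; a_3 = 1/6; a_4 = 1/4; a_5 = -13/120


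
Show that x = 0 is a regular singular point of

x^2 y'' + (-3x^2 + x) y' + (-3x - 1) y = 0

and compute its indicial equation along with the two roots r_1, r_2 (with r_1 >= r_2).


Divide by x^2 to reach normal form y'' + P_1(x) y' + P_2(x) y = 0 with P_1(x) = -3 + 1/x and P_2(x) = -3/x - 1/x^2.
x = 0 is a singular point because the y'-coefficient -3 + 1/x has a pole at x = 0 and the y-coefficient -3/x - 1/x^2 has a pole at x = 0.
It is a regular singular point because x P_1(x) = p(x) = 1 - 3x and x^2 P_2(x) = q(x) = -3x - 1 are polynomials, hence analytic at x = 0.
p(0) = 1,  q(0) = -1.
Indicial equation: r(r-1) + p(0) r + q(0) = 0, i.e. r^2 + (p(0) - 1) r + q(0) = 0, i.e. r^2 - 1 = 0.
Discriminant: (0)^2 - 4(-1) = 4, so r = (0 ± 2)/2.
Solving: r_1 = 1, r_2 = -1.

indicial: r^2 - 1 = 0; roots r_1 = 1, r_2 = -1


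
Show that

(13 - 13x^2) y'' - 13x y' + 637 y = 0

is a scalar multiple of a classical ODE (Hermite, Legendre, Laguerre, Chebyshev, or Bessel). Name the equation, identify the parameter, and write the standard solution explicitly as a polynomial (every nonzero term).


All three coefficients share the factor 13; dividing through by 13 gives  (1 - x^2) y'' - x y' + 49 y = 0.
This matches the Chebyshev equation (1 - x^2) y'' - x y' + n^2 y = 0 (note the -x y' term, not -2x y') with n^2 = 49, so n = 7; the polynomial solution is T_7(x).
With y = sum_k a_k x^k, matching x^k gives (k+2)(k+1) a_{k+2} = (k^2 - n^2) a_k = (k - 7)(k + 7) a_k. The right side vanishes at k = 7, so the series with the parity of 7 terminates at degree 7.
Standard normalization: leading coefficient of T_n is 2^(n-1), so a_7 = 2^6 = 64. Work downward with a_k = (k+1)(k+2) a_{k+2} / ((k - 7)(k + 7)):
  a_5 = (6)(7)(64) / ((5 - 7)(5 + 7)) = 2688/(-24) = -112
  a_3 = (4)(5)(-112) / ((3 - 7)(3 + 7)) = -2240/(-40) = 56
  a_1 = (2)(3)(56) / ((1 - 7)(1 + 7)) = 336/(-48) = -7
Hence T_7(x) = 64 x^7 - 112 x^5 + 56 x^3 - 7 x.

T_7(x); series = 64 x^7 - 112 x^5 + 56 x^3 - 7 x


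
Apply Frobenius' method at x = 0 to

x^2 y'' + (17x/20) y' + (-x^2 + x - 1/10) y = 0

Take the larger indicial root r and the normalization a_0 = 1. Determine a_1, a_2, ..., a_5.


Write in Frobenius form y'' + (p(x)/x) y' + (q(x)/x^2) y = 0:
  p(x) = 17/20,  q(x) = -x^2 + x - 1/10.
Indicial equation: r(r-1) + (17/20) r + (-1/10) = 0 -> roots r_1 = 2/5, r_2 = -1/4.
Take r = r_1 = 2/5. Let y(x) = x^r sum_{n>=0} a_n x^n with a_0 = 1.
Substitute y = x^r sum a_n x^n and match x^{r+n}. The recurrence is
  D(n) a_n + 1 a_{n-1} - 1 a_{n-2} = 0,  where D(n) = (r+n)(r+n-1) + (17/20)(r+n) + (-1/10).
  a_n = [-1 a_{n-1} + 1 a_{n-2}] / D(n).
Since the indicial polynomial factors as (r - r_1)(r - r_2), D(n) = (r_1 + n - r_1)(r_1 + n - r_2) = n(n + 13/20).
Evaluating step by step (a_0 = 1):
  n = 1: D(1) = 1(1 + 13/20) = 33/20; numerator = -1(1) = -1; a_1 = (-1)/(33/20) = -20/33
  n = 2: D(2) = 2(2 + 13/20) = 53/10; numerator = -1(-20/33) + 1(1) = 53/33; a_2 = (53/33)/(53/10) = 10/33
  n = 3: D(3) = 3(3 + 13/20) = 219/20; numerator = -1(10/33) + 1(-20/33) = -10/11; a_3 = (-10/11)/(219/20) = -200/2409
  n = 4: D(4) = 4(4 + 13/20) = 93/5; numerator = -1(-200/2409) + 1(10/33) = 310/803; a_4 = (310/803)/(93/5) = 50/2409
  n = 5: D(5) = 5(5 + 13/20) = 113/4; numerator = -1(50/2409) + 1(-200/2409) = -250/2409; a_5 = (-250/2409)/(113/4) = -1000/272217

r = 2/5; a_0 = 1; a_1 = -20/33; a_2 = 10/33; a_3 = -200/2409; a_4 = 50/2409; a_5 = -1000/272217


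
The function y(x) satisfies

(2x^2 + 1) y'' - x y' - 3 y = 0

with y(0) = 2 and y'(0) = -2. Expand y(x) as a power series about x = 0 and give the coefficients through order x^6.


Ansatz: y(x) = sum_{n>=0} a_n x^n, so y'(x) = sum_{n>=1} n a_n x^(n-1) and y''(x) = sum_{n>=2} n(n-1) a_n x^(n-2).
Substitute into P(x) y'' + Q(x) y' + R(x) y = 0 with P(x) = 2x^2 + 1, Q(x) = -x, R(x) = -3, and match powers of x.
Initial conditions: a_0 = 2, a_1 = -2.
Setting the coefficient of each power of x to zero and solving order by order (substituting the coefficients already found):
  x^0: 2 a_2 - 3 a_0 = 0  ->  2 a_2 = 3 a_0 = 6  ->  a_2 = 3
  x^1: 6 a_3 - 4 a_1 = 0  ->  6 a_3 = 4 a_1 = -8  ->  a_3 = -4/3
  x^2: 12 a_4 - a_2 = 0  ->  12 a_4 = a_2 = 3  ->  a_4 = 1/4
  x^3: 20 a_5 + 6 a_3 = 0  ->  20 a_5 = -6 a_3 = 8  ->  a_5 = 2/5
  x^4: 30 a_6 + 17 a_4 = 0  ->  30 a_6 = -17 a_4 = -17/4  ->  a_6 = -17/120
Truncated series: y(x) = 2 - 2 x + 3 x^2 - (4/3) x^3 + (1/4) x^4 + (2/5) x^5 - (17/120) x^6 + O(x^7).

a_0 = 2; a_1 = -2; a_2 = 3; a_3 = -4/3; a_4 = 1/4; a_5 = 2/5; a_6 = -17/120


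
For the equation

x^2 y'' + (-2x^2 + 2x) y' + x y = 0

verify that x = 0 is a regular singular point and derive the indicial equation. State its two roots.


Divide by x^2 to reach normal form y'' + P_1(x) y' + P_2(x) y = 0 with P_1(x) = -2 + 2/x and P_2(x) = 1/x.
x = 0 is a singular point because the y'-coefficient -2 + 2/x has a pole at x = 0 and the y-coefficient 1/x has a pole at x = 0.
It is a regular singular point because x P_1(x) = p(x) = 2 - 2x and x^2 P_2(x) = q(x) = x are polynomials, hence analytic at x = 0.
p(0) = 2,  q(0) = 0.
Indicial equation: r(r-1) + p(0) r + q(0) = 0, i.e. r^2 + (p(0) - 1) r + q(0) = 0, i.e. r^2 + 1 r = 0.
Discriminant: (1)^2 - 4(0) = 1, so r = (-1 ± 1)/2.
Solving: r_1 = 0, r_2 = -1.

indicial: r^2 + 1 r = 0; roots r_1 = 0, r_2 = -1
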